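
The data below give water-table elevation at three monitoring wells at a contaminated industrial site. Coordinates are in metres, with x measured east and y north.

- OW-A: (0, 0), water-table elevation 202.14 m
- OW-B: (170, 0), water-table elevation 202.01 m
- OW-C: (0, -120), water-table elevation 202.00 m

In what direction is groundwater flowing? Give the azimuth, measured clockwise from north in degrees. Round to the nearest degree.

147°

∂h/∂x = (202.01 − 202.14) / (170 − 0) = -0.0007647
∂h/∂y = (202.00 − 202.14) / (-120 − 0) = +0.001167
Flow direction (−∇h) has components (+0.0007647 E, -0.001167 N).
Azimuth = atan2(E, N) = atan2(+0.0007647, -0.001167) = 146.8° ≈ 147°.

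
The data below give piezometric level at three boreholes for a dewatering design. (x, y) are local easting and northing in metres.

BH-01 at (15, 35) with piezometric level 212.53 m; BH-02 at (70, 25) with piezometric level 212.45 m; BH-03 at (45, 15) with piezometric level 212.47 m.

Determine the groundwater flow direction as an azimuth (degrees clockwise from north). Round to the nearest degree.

Taking BH-01 as reference: BH-02−BH-01 = (55, -10, -0.08); BH-03−BH-01 = (30, -20, -0.06).
Determinant of the coordinate differences = 55·(-20) − 30·(-10) = -800.
∂h/∂x = [(-0.08)·(-20) − (-0.06)·(-10)] / -800 = -0.001250
∂h/∂y = [55·(-0.06) − 30·(-0.08)] / -800 = +0.001125
Flow direction (−∇h) has components (+0.001250 E, -0.001125 N).
Azimuth = atan2(E, N) = atan2(+0.001250, -0.001125) = 132.0° ≈ 132°.

132°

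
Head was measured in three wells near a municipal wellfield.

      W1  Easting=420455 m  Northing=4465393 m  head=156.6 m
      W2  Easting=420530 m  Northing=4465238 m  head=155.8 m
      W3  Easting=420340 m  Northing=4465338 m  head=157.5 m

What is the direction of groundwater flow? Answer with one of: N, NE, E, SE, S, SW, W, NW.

Taking W1 as reference: W2−W1 = (75, -155, -0.8); W3−W1 = (-115, -55, +0.9).
Solve a·Δx + b·Δy = Δh: det = 75·(-55) − (-115)·(-155) = -21950.
∂h/∂x = [(-0.8)·(-55) − (+0.9)·(-155)] / -21950 = -0.008360
∂h/∂y = [75·(+0.9) − (-115)·(-0.8)] / -21950 = +0.001116
Flow = −∇h = (+0.008360 east, -0.001116 north), which points east.

E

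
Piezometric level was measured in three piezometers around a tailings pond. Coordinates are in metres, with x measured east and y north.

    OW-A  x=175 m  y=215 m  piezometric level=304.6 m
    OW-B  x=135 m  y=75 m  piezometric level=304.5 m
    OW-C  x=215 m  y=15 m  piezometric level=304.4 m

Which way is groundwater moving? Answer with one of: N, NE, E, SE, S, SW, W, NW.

SE

Differences from OW-A: to OW-B (Δx, Δy, Δh) = (-40, -140, -0.1); to OW-C = (40, -200, -0.2).
Determinant of the coordinate differences = (-40)·(-200) − 40·(-140) = 13600.
∂h/∂x = [(-0.1)·(-200) − (-0.2)·(-140)] / 13600 = -0.0005882
∂h/∂y = [(-40)·(-0.2) − 40·(-0.1)] / 13600 = +0.0008824
Flow = −∇h = (+0.0005882 east, -0.0008824 north), which points southeast.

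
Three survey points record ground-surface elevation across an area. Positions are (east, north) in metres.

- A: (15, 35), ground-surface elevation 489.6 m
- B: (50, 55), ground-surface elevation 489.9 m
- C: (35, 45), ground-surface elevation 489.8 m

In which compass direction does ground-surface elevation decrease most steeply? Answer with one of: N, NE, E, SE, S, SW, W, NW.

NW

With z = a·x + b·y + c and A as origin, the differences give:
  35·a + 20·b = +0.3
  20·a + 10·b = +0.2
Eliminate b (×10 and ×20, subtract): -50·a = -1.00 → a = ∂z/∂x = +0.02000
Back-substitute: b = ∂z/∂y = -0.02000.
Steepest decrease is along −∇f = (-0.02000 E, +0.02000 N) → northwest.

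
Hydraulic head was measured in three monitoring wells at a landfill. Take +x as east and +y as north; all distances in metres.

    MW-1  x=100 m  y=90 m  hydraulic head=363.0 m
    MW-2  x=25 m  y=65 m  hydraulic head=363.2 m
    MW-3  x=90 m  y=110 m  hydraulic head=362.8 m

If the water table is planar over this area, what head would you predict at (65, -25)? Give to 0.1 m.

Three-point gradient (reference MW-1): Δ to MW-2 = (-75, -25, +0.2), Δ to MW-3 = (-10, 20, -0.2).
∂h/∂x = +0.0005714, ∂h/∂y = -0.009714 (det = -1750).
h(65, -25) = 363.0 + (+0.0005714)·(-35) + (-0.009714)·(-115) = 363.0 -0.020 +1.117 = 364.097 m.

364.1 m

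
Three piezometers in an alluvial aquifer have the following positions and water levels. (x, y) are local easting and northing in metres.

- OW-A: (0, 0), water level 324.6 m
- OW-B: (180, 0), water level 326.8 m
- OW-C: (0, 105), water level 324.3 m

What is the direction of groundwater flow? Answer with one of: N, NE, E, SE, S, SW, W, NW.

W

∂h/∂x = (326.8 − 324.6) / (180 − 0) = +0.01222
∂h/∂y = (324.3 − 324.6) / (105 − 0) = -0.002857
Flow = −∇h = (-0.01222 east, +0.002857 north), which points west.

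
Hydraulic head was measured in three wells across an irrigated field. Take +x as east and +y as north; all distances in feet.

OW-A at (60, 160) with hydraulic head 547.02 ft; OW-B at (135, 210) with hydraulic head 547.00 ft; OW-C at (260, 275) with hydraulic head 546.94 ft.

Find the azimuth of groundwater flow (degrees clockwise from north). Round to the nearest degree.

140°

With h = a·x + b·y + c and OW-A as origin, the differences give:
  75·a + 50·b = -0.02
  200·a + 115·b = -0.08
Eliminate b (×115 and ×50, subtract): -1375·a = 1.700 → a = ∂h/∂x = -0.001236
Back-substitute: b = ∂h/∂y = +0.001455.
Flow direction (−∇h) has components (+0.001236 E, -0.001455 N).
Azimuth = atan2(E, N) = atan2(+0.001236, -0.001455) = 139.6° ≈ 140°.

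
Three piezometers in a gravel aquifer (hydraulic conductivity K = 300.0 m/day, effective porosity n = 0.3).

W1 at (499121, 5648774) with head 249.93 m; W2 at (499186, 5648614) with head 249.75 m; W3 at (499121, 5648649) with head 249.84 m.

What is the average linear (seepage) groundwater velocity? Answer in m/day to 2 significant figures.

Differences from W1: to W2 (Δx, Δy, Δh) = (65, -160, -0.18); to W3 = (0, -125, -0.09).
Determinant of the coordinate differences = 65·(-125) − 0·(-160) = -8125.
∂h/∂x = [(-0.18)·(-125) − (-0.09)·(-160)] / -8125 = -0.0009969
∂h/∂y = [65·(-0.09) − 0·(-0.18)] / -8125 = +0.0007200
|∇h| = √(-0.0009969² + 0.0007200²) = 0.00123
Seepage velocity v = K·i/n = 300.0 × 0.00123 / 0.3 = 1.23 m/day.

1.2 m/day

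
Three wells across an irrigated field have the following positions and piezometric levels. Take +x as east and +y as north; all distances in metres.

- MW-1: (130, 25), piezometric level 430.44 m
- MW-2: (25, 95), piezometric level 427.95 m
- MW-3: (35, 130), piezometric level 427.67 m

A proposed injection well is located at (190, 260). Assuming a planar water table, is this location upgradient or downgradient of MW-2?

With h = a·x + b·y + c and MW-1 as origin, the differences give:
  (-105)·a + 70·b = -2.49
  (-95)·a + 105·b = -2.77
Eliminate b (×105 and ×70, subtract): -4375·a = -67.550 → a = ∂h/∂x = +0.01544
Back-substitute: b = ∂h/∂y = -0.01241.
Head at (190, 260) = 430.44 + (+0.01544)·(60) + (-0.01241)·(235) = 428.45 m.
That is higher than the 427.95 m at MW-2, so the point is upgradient.

upgradient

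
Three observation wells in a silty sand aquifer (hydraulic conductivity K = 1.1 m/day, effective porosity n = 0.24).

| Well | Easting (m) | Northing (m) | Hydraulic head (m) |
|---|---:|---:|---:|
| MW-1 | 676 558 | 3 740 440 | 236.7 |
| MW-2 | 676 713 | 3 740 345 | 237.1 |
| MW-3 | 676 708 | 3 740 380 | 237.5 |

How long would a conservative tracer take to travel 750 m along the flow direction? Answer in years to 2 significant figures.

Taking MW-1 as reference: MW-2−MW-1 = (155, -95, +0.4); MW-3−MW-1 = (150, -60, +0.8).
Solve a·Δx + b·Δy = Δh: det = 155·(-60) − 150·(-95) = 4950.
∂h/∂x = [(+0.4)·(-60) − (+0.8)·(-95)] / 4950 = +0.01051
∂h/∂y = [155·(+0.8) − 150·(+0.4)] / 4950 = +0.01293
|∇h| = √(0.01051² + 0.01293²) = 0.01666
Seepage velocity v = K·i/n = 1.1 × 0.01666 / 0.24 = 0.07636 m/day.
t = 750 / 0.07636 = 9822 days = 26.9 years.

27 years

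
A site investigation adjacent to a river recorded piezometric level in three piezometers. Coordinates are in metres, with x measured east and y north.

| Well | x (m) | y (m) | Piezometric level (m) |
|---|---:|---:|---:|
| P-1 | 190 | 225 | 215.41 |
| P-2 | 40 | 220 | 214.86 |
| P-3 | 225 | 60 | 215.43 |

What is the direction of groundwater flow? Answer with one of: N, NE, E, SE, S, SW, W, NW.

W

Taking P-1 as reference: P-2−P-1 = (-150, -5, -0.55); P-3−P-1 = (35, -165, +0.02).
Determinant of the coordinate differences = (-150)·(-165) − 35·(-5) = 24925.
∂h/∂x = [(-0.55)·(-165) − (+0.02)·(-5)] / 24925 = +0.003645
∂h/∂y = [(-150)·(+0.02) − 35·(-0.55)] / 24925 = +0.0006520
Flow = −∇h = (-0.003645 east, -0.0006520 north), which points west.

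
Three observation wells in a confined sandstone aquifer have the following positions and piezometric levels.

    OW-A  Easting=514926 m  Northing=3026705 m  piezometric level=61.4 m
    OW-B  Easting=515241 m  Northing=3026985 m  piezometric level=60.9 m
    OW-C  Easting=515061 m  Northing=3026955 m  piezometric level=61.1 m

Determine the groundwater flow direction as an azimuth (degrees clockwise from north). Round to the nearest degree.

057°

Three-point gradient (reference OW-A): Δ to OW-B = (315, 280, -0.5), Δ to OW-C = (135, 250, -0.3).
∂h/∂x = -0.001001, ∂h/∂y = -0.0006593 (det = 40950).
Flow direction (−∇h) has components (+0.001001 E, +0.0006593 N).
Azimuth = atan2(E, N) = atan2(+0.001001, +0.0006593) = 56.6° ≈ 057°.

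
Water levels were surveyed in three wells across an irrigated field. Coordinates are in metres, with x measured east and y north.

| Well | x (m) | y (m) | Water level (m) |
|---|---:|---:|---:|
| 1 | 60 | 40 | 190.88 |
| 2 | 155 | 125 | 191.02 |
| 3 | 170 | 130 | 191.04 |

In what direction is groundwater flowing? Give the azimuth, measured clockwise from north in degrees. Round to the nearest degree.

259°

Three-point gradient (reference 1): Δ to 2 = (95, 85, +0.14), Δ to 3 = (110, 90, +0.16).
∂h/∂x = +0.001250, ∂h/∂y = +0.0002500 (det = -800).
Flow direction (−∇h) has components (-0.001250 E, -0.0002500 N).
Azimuth = atan2(E, N) = atan2(-0.001250, -0.0002500) = 258.7° ≈ 259°.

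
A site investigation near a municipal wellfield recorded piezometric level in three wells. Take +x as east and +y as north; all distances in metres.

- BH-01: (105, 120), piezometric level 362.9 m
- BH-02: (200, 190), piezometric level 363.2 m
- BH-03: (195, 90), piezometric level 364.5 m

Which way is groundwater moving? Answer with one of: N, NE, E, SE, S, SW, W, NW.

NW

Three-point gradient (reference BH-01): Δ to BH-02 = (95, 70, +0.3), Δ to BH-03 = (90, -30, +1.6).
∂h/∂x = +0.01322, ∂h/∂y = -0.01366 (det = -9150).
Flow = −∇h = (-0.01322 east, +0.01366 north), which points northwest.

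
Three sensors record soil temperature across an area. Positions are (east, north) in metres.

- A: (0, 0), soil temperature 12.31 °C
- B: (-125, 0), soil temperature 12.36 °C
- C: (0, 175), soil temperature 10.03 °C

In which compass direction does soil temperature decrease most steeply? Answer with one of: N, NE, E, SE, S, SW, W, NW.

N

∂T/∂x = (12.36 − 12.31) / (-125 − 0) = -0.0004000
∂T/∂y = (10.03 − 12.31) / (175 − 0) = -0.01303
Steepest decrease is along −∇f = (+0.0004000 E, +0.01303 N) → north.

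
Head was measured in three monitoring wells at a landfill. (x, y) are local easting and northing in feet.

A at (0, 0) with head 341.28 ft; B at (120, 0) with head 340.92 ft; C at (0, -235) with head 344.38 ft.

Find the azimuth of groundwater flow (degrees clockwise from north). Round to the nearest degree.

∂h/∂x = (340.92 − 341.28) / (120 − 0) = -0.003000
∂h/∂y = (344.38 − 341.28) / (-235 − 0) = -0.01319
Flow direction (−∇h) has components (+0.003000 E, +0.01319 N).
Azimuth = atan2(E, N) = atan2(+0.003000, +0.01319) = 12.8° ≈ 013°.

013°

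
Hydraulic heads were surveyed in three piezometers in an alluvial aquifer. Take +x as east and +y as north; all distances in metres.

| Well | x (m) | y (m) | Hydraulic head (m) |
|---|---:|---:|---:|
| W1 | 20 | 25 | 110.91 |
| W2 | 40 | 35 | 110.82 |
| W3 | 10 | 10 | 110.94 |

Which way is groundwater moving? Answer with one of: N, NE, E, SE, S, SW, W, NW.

E

With h = a·x + b·y + c and W1 as origin, the differences give:
  20·a + 10·b = -0.09
  (-10)·a + (-15)·b = +0.03
Eliminate b (×(-15) and ×10, subtract): -200·a = 1.050 → a = ∂h/∂x = -0.005250
Back-substitute: b = ∂h/∂y = +0.001500.
Flow = −∇h = (+0.005250 east, -0.001500 north), which points east.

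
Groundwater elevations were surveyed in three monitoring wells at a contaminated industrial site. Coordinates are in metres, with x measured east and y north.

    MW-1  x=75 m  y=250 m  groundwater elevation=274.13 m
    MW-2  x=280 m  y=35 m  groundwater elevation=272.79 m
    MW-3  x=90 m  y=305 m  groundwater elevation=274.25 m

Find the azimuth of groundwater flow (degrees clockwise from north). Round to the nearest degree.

133°

Three-point gradient (reference MW-1): Δ to MW-2 = (205, -215, -1.34), Δ to MW-3 = (15, 55, +0.12).
∂h/∂x = -0.003303, ∂h/∂y = +0.003083 (det = 14500).
Flow direction (−∇h) has components (+0.003303 E, -0.003083 N).
Azimuth = atan2(E, N) = atan2(+0.003303, -0.003083) = 133.0° ≈ 133°.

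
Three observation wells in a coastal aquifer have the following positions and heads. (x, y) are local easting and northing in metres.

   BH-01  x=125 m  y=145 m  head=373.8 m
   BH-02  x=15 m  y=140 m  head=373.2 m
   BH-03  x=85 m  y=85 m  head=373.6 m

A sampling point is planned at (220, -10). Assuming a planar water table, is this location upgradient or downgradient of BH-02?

upgradient

With h = a·x + b·y + c and BH-01 as origin, the differences give:
  (-110)·a + (-5)·b = -0.6
  (-40)·a + (-60)·b = -0.2
Eliminate b (×(-60) and ×(-5), subtract): 6400·a = 35.00 → a = ∂h/∂x = +0.005469
Back-substitute: b = ∂h/∂y = -0.0003125.
Head at (220, -10) = 373.8 + (+0.005469)·(95) + (-0.0003125)·(-155) = 374.37 m.
That is higher than the 373.2 m at BH-02, so the point is upgradient.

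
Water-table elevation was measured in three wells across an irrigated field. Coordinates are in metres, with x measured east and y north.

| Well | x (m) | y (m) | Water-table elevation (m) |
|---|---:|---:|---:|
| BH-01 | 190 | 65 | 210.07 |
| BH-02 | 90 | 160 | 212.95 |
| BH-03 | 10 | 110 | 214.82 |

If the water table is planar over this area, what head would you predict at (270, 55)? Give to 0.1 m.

Differences from BH-01: to BH-02 (Δx, Δy, Δh) = (-100, 95, +2.88); to BH-03 = (-180, 45, +4.75).
Solve a·Δx + b·Δy = Δh: det = (-100)·45 − (-180)·95 = 12600.
∂h/∂x = [(+2.88)·45 − (+4.75)·95] / 12600 = -0.02553
∂h/∂y = [(-100)·(+4.75) − (-180)·(+2.88)] / 12600 = +0.003444
h(270, 55) = 210.07 + (-0.02553)·(80) + (+0.003444)·(-10) = 210.07 -2.042 -0.034 = 207.993 m.

208.0 m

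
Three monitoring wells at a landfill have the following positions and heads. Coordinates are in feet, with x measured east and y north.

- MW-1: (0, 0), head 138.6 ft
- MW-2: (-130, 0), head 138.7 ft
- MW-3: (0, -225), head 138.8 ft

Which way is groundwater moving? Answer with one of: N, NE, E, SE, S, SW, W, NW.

∂h/∂x = (138.7 − 138.6) / (-130 − 0) = -0.0007692
∂h/∂y = (138.8 − 138.6) / (-225 − 0) = -0.0008889
Flow = −∇h = (+0.0007692 east, +0.0008889 north), which points northeast.

NE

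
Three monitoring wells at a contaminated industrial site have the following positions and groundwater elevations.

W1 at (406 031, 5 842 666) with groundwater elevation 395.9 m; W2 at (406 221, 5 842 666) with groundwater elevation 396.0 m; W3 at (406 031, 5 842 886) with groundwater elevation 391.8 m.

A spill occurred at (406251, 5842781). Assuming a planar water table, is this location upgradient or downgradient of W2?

∂h/∂x = (396.0 − 395.9) / (406221 − 406031) = +0.0005263
∂h/∂y = (391.8 − 395.9) / (5842886 − 5842666) = -0.01864
Head at (406251, 5842781) = 395.9 + (+0.0005263)·(220) + (-0.01864)·(115) = 393.87 m.
That is lower than the 396.0 m at W2, so the point is downgradient.

downgradient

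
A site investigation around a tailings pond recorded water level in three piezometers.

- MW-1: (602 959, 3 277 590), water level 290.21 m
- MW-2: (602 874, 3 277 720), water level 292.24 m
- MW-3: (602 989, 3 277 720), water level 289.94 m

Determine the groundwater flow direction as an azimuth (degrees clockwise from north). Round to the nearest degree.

Differences from MW-1: to MW-2 (Δx, Δy, Δh) = (-85, 130, +2.03); to MW-3 = (30, 130, -0.27).
Solve a·Δx + b·Δy = Δh: det = (-85)·130 − 30·130 = -14950.
∂h/∂x = [(+2.03)·130 − (-0.27)·130] / -14950 = -0.02000
∂h/∂y = [(-85)·(-0.27) − 30·(+2.03)] / -14950 = +0.002538
Flow direction (−∇h) has components (+0.02000 E, -0.002538 N).
Azimuth = atan2(E, N) = atan2(+0.02000, -0.002538) = 97.2° ≈ 097°.

097°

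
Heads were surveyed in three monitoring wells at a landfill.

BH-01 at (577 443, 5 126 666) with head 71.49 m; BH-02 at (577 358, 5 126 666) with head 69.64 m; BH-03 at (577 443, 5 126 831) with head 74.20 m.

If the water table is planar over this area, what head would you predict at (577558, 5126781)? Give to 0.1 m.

75.9 m

∂h/∂x = (69.64 − 71.49) / (577358 − 577443) = +0.02176
∂h/∂y = (74.20 − 71.49) / (5126831 − 5126666) = +0.01642
h(577558, 5126781) = 71.49 + (+0.02176)·(115) + (+0.01642)·(115) = 71.49 +2.503 +1.889 = 75.882 m.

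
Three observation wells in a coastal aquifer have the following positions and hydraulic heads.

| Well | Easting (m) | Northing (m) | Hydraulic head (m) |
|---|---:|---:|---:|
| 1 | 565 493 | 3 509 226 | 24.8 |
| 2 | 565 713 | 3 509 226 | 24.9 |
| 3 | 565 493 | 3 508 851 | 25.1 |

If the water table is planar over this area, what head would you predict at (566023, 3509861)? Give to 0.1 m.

24.5 m

∂h/∂x = (24.9 − 24.8) / (565713 − 565493) = +0.0004545
∂h/∂y = (25.1 − 24.8) / (3508851 − 3509226) = -0.0008000
h(566023, 3509861) = 24.8 + (+0.0004545)·(530) + (-0.0008000)·(635) = 24.8 +0.241 -0.508 = 24.533 m.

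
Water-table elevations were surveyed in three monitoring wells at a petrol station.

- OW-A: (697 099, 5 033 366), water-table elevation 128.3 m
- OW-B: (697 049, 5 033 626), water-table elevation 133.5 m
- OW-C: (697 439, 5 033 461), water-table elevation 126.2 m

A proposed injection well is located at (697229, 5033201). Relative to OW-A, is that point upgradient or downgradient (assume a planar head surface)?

downgradient

Taking OW-A as reference: OW-B−OW-A = (-50, 260, +5.2); OW-C−OW-A = (340, 95, -2.1).
Determinant of the coordinate differences = (-50)·95 − 340·260 = -93150.
∂h/∂x = [(+5.2)·95 − (-2.1)·260] / -93150 = -0.01116
∂h/∂y = [(-50)·(-2.1) − 340·(+5.2)] / -93150 = +0.01785
Head at (697229, 5033201) = 128.3 + (-0.01116)·(130) + (+0.01785)·(-165) = 123.90 m.
That is lower than the 128.3 m at OW-A, so the point is downgradient.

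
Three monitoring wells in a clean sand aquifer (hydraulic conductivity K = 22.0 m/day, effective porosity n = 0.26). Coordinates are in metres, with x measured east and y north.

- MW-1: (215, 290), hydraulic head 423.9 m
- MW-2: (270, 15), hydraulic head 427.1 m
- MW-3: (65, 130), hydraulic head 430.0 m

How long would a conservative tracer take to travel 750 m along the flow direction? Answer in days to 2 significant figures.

With h = a·x + b·y + c and MW-1 as origin, the differences give:
  55·a + (-275)·b = +3.2
  (-150)·a + (-160)·b = +6.1
Eliminate b (×(-160) and ×(-275), subtract): -50050·a = 1165.50 → a = ∂h/∂x = -0.02329
Back-substitute: b = ∂h/∂y = -0.01629.
|∇h| = √(-0.02329² + -0.01629²) = 0.02842
Seepage velocity v = K·i/n = 22.0 × 0.02842 / 0.26 = 2.405 m/day.
t = 750 / 2.405 = 311.9 days.

310 days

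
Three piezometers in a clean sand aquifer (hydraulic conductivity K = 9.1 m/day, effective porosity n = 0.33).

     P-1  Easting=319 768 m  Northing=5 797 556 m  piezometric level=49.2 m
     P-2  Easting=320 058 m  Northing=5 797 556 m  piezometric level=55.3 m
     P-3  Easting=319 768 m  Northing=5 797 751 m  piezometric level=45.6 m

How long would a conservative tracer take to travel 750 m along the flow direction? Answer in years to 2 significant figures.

2.7 years

∂h/∂x = (55.3 − 49.2) / (320058 − 319768) = +0.02103
∂h/∂y = (45.6 − 49.2) / (5797751 − 5797556) = -0.01846
|∇h| = √(0.02103² + -0.01846²) = 0.02798
Seepage velocity v = K·i/n = 9.1 × 0.02798 / 0.33 = 0.7716 m/day.
t = 750 / 0.7716 = 972 days = 2.66 years.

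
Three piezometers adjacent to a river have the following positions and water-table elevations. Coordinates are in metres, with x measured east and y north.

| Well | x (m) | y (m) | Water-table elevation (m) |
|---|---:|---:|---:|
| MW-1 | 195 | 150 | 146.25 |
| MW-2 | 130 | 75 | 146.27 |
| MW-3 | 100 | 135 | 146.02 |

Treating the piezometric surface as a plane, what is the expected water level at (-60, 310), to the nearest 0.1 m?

145.1 m

Taking MW-1 as reference: MW-2−MW-1 = (-65, -75, +0.02); MW-3−MW-1 = (-95, -15, -0.23).
Solve a·Δx + b·Δy = Δh: det = (-65)·(-15) − (-95)·(-75) = -6150.
∂h/∂x = [(+0.02)·(-15) − (-0.23)·(-75)] / -6150 = +0.002854
∂h/∂y = [(-65)·(-0.23) − (-95)·(+0.02)] / -6150 = -0.002740
h(-60, 310) = 146.25 + (+0.002854)·(-255) + (-0.002740)·(160) = 146.25 -0.728 -0.438 = 145.084 m.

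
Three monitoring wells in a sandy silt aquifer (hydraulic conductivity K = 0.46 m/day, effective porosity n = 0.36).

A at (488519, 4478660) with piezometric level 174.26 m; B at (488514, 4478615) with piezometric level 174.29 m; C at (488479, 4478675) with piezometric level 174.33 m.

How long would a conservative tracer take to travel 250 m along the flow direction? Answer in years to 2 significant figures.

270 years

Taking A as reference: B−A = (-5, -45, +0.03); C−A = (-40, 15, +0.07).
Determinant of the coordinate differences = (-5)·15 − (-40)·(-45) = -1875.
∂h/∂x = [(+0.03)·15 − (+0.07)·(-45)] / -1875 = -0.001920
∂h/∂y = [(-5)·(+0.07) − (-40)·(+0.03)] / -1875 = -0.0004533
|∇h| = √(-0.001920² + -0.0004533²) = 0.001973
Seepage velocity v = K·i/n = 0.46 × 0.001973 / 0.36 = 0.002521 m/day.
t = 250 / 0.002521 = 9.917e+04 days = 272 years.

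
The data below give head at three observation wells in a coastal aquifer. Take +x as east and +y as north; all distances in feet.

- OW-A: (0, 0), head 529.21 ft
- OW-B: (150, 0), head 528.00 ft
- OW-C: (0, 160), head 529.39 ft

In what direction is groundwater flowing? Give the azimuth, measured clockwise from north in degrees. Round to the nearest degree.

098°

∂h/∂x = (528.00 − 529.21) / (150 − 0) = -0.008067
∂h/∂y = (529.39 − 529.21) / (160 − 0) = +0.001125
Flow direction (−∇h) has components (+0.008067 E, -0.001125 N).
Azimuth = atan2(E, N) = atan2(+0.008067, -0.001125) = 97.9° ≈ 098°.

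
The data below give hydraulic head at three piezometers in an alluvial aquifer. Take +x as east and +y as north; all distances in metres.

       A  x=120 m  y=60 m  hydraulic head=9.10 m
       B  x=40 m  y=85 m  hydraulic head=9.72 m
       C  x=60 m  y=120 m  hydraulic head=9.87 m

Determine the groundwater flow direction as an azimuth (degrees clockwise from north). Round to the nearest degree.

With h = a·x + b·y + c and A as origin, the differences give:
  (-80)·a + 25·b = +0.62
  (-60)·a + 60·b = +0.77
Eliminate b (×60 and ×25, subtract): -3300·a = 17.950 → a = ∂h/∂x = -0.005439
Back-substitute: b = ∂h/∂y = +0.007394.
Flow direction (−∇h) has components (+0.005439 E, -0.007394 N).
Azimuth = atan2(E, N) = atan2(+0.005439, -0.007394) = 143.7° ≈ 144°.

144°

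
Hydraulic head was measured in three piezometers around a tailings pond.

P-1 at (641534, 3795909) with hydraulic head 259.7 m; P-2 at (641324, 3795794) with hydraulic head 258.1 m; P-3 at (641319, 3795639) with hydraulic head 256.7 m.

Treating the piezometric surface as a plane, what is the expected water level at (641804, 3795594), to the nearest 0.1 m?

Differences from P-1: to P-2 (Δx, Δy, Δh) = (-210, -115, -1.6); to P-3 = (-215, -270, -3.0).
Determinant of the coordinate differences = (-210)·(-270) − (-215)·(-115) = 31975.
∂h/∂x = [(-1.6)·(-270) − (-3.0)·(-115)] / 31975 = +0.002721
∂h/∂y = [(-210)·(-3.0) − (-215)·(-1.6)] / 31975 = +0.008944
h(641804, 3795594) = 259.7 + (+0.002721)·(270) + (+0.008944)·(-315) = 259.7 +0.735 -2.818 = 257.617 m.

257.6 m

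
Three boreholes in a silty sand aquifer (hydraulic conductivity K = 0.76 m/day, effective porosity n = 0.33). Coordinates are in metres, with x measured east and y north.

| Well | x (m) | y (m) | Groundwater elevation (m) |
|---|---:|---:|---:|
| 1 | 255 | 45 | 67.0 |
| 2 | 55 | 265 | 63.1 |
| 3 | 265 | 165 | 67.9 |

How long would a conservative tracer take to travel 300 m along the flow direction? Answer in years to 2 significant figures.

Differences from 1: to 2 (Δx, Δy, Δh) = (-200, 220, -3.9); to 3 = (10, 120, +0.9).
Solve a·Δx + b·Δy = Δh: det = (-200)·120 − 10·220 = -26200.
∂h/∂x = [(-3.9)·120 − (+0.9)·220] / -26200 = +0.02542
∂h/∂y = [(-200)·(+0.9) − 10·(-3.9)] / -26200 = +0.005382
|∇h| = √(0.02542² + 0.005382²) = 0.02598
Seepage velocity v = K·i/n = 0.76 × 0.02598 / 0.33 = 0.05983 m/day.
t = 300 / 0.05983 = 5014 days = 13.7 years.

14 years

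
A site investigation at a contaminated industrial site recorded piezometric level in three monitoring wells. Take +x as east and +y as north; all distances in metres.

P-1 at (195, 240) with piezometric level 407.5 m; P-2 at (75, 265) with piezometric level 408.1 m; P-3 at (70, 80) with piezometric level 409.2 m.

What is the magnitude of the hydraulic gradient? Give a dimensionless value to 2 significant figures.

0.0085

With h = a·x + b·y + c and P-1 as origin, the differences give:
  (-120)·a + 25·b = +0.6
  (-125)·a + (-160)·b = +1.7
Eliminate b (×(-160) and ×25, subtract): 22325·a = -138.50 → a = ∂h/∂x = -0.006204
Back-substitute: b = ∂h/∂y = -0.005778.
|∇h| = √(-0.006204² + -0.005778²) = 0.008478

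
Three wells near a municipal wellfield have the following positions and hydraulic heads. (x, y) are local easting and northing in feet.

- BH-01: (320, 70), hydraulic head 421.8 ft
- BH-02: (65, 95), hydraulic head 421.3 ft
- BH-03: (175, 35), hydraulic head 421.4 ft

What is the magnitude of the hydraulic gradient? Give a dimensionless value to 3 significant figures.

0.00321

Three-point gradient (reference BH-01): Δ to BH-02 = (-255, 25, -0.5), Δ to BH-03 = (-145, -35, -0.4).
∂h/∂x = +0.002191, ∂h/∂y = +0.002351 (det = 12550).
|∇h| = √(0.002191² + 0.002351²) = 0.003214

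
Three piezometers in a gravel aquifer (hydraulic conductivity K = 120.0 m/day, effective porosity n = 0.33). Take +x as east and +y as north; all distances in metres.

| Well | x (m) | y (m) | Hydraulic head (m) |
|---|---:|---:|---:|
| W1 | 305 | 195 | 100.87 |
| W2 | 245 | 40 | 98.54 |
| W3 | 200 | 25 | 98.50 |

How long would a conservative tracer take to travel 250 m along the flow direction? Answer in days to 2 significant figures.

39 days

With h = a·x + b·y + c and W1 as origin, the differences give:
  (-60)·a + (-155)·b = -2.33
  (-105)·a + (-170)·b = -2.37
Eliminate b (×(-170) and ×(-155), subtract): -6075·a = 28.750 → a = ∂h/∂x = -0.004733
Back-substitute: b = ∂h/∂y = +0.01686.
|∇h| = √(-0.004733² + 0.01686²) = 0.01751
Seepage velocity v = K·i/n = 120.0 × 0.01751 / 0.33 = 6.367 m/day.
t = 250 / 6.367 = 39.26 days.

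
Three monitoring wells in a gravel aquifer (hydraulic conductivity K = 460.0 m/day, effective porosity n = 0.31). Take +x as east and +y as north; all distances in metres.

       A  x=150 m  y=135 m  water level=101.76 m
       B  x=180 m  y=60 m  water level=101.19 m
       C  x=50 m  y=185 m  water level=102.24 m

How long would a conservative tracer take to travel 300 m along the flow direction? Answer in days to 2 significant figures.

With h = a·x + b·y + c and A as origin, the differences give:
  30·a + (-75)·b = -0.57
  (-100)·a + 50·b = +0.48
Eliminate b (×50 and ×(-75), subtract): -6000·a = 7.500 → a = ∂h/∂x = -0.001250
Back-substitute: b = ∂h/∂y = +0.007100.
|∇h| = √(-0.001250² + 0.007100²) = 0.007209
Seepage velocity v = K·i/n = 460.0 × 0.007209 / 0.31 = 10.7 m/day.
t = 300 / 10.7 = 28.04 days.

28 days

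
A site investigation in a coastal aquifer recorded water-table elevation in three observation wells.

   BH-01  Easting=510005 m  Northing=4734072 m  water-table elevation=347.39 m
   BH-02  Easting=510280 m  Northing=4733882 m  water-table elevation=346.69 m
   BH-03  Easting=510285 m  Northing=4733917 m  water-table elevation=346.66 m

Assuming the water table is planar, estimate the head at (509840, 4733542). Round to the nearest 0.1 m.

348.1 m

Differences from BH-01: to BH-02 (Δx, Δy, Δh) = (275, -190, -0.70); to BH-03 = (280, -155, -0.73).
Solve a·Δx + b·Δy = Δh: det = 275·(-155) − 280·(-190) = 10575.
∂h/∂x = [(-0.70)·(-155) − (-0.73)·(-190)] / 10575 = -0.002856
∂h/∂y = [275·(-0.73) − 280·(-0.70)] / 10575 = -0.0004492
h(509840, 4733542) = 347.39 + (-0.002856)·(-165) + (-0.0004492)·(-530) = 347.39 +0.471 +0.238 = 348.099 m.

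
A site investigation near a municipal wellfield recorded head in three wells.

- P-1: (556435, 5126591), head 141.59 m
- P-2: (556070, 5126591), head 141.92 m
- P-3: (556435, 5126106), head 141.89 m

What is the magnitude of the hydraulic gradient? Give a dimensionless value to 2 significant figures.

0.0011

∂h/∂x = (141.92 − 141.59) / (556070 − 556435) = -0.0009041
∂h/∂y = (141.89 − 141.59) / (5126106 − 5126591) = -0.0006186
|∇h| = √(-0.0009041² + -0.0006186²) = 0.001095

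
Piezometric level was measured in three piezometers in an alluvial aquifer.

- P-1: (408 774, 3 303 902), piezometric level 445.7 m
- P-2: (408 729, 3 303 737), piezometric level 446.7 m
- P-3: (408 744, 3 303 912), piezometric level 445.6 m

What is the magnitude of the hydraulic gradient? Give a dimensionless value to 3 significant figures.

With h = a·x + b·y + c and P-1 as origin, the differences give:
  (-45)·a + (-165)·b = +1.0
  (-30)·a + 10·b = -0.1
Eliminate b (×10 and ×(-165), subtract): -5400·a = -6.50 → a = ∂h/∂x = +0.001204
Back-substitute: b = ∂h/∂y = -0.006389.
|∇h| = √(0.001204² + -0.006389²) = 0.006501

0.00650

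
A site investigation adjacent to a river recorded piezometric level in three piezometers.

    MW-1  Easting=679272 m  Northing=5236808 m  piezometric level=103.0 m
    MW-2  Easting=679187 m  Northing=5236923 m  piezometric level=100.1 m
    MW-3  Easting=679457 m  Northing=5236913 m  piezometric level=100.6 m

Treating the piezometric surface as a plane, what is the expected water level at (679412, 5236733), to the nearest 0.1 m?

Differences from MW-1: to MW-2 (Δx, Δy, Δh) = (-85, 115, -2.9); to MW-3 = (185, 105, -2.4).
Determinant of the coordinate differences = (-85)·105 − 185·115 = -30200.
∂h/∂x = [(-2.9)·105 − (-2.4)·115] / -30200 = +0.0009437
∂h/∂y = [(-85)·(-2.4) − 185·(-2.9)] / -30200 = -0.02452
h(679412, 5236733) = 103.0 + (+0.0009437)·(140) + (-0.02452)·(-75) = 103.0 +0.132 +1.839 = 104.971 m.

105.0 m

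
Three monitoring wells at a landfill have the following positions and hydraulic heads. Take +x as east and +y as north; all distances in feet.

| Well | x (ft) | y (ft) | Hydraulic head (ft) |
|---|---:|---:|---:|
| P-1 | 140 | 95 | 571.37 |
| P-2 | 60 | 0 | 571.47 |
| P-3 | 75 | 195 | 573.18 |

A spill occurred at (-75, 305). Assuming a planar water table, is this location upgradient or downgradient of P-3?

upgradient

Differences from P-1: to P-2 (Δx, Δy, Δh) = (-80, -95, +0.10); to P-3 = (-65, 100, +1.81).
Determinant of the coordinate differences = (-80)·100 − (-65)·(-95) = -14175.
∂h/∂x = [(+0.10)·100 − (+1.81)·(-95)] / -14175 = -0.01284
∂h/∂y = [(-80)·(+1.81) − (-65)·(+0.10)] / -14175 = +0.009757
Head at (-75, 305) = 571.37 + (-0.01284)·(-215) + (+0.009757)·(210) = 576.18 ft.
That is higher than the 573.18 ft at P-3, so the point is upgradient.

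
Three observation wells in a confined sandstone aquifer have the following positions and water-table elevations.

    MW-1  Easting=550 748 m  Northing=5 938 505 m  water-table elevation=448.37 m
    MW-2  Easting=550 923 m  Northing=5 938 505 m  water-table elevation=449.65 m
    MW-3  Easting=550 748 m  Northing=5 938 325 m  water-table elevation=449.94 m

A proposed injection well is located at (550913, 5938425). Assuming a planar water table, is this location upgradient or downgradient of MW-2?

∂h/∂x = (449.65 − 448.37) / (550923 − 550748) = +0.007314
∂h/∂y = (449.94 − 448.37) / (5938325 − 5938505) = -0.008722
Head at (550913, 5938425) = 448.37 + (+0.007314)·(165) + (-0.008722)·(-80) = 450.27 m.
That is higher than the 449.65 m at MW-2, so the point is upgradient.

upgradient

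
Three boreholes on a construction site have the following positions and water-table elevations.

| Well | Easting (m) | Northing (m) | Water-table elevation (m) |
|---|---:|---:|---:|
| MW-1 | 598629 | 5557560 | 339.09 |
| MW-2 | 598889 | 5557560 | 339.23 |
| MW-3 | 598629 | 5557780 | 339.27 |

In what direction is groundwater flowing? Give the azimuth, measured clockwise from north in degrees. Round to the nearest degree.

213°

∂h/∂x = (339.23 − 339.09) / (598889 − 598629) = +0.0005385
∂h/∂y = (339.27 − 339.09) / (5557780 − 5557560) = +0.0008182
Flow direction (−∇h) has components (-0.0005385 E, -0.0008182 N).
Azimuth = atan2(E, N) = atan2(-0.0005385, -0.0008182) = 213.3° ≈ 213°.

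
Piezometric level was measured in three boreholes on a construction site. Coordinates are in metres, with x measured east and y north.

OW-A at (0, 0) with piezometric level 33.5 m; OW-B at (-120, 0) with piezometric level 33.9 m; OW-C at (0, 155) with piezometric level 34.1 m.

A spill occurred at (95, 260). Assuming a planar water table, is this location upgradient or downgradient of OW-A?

∂h/∂x = (33.9 − 33.5) / (-120 − 0) = -0.003333
∂h/∂y = (34.1 − 33.5) / (155 − 0) = +0.003871
Head at (95, 260) = 33.5 + (-0.003333)·(95) + (+0.003871)·(260) = 34.19 m.
That is higher than the 33.5 m at OW-A, so the point is upgradient.

upgradient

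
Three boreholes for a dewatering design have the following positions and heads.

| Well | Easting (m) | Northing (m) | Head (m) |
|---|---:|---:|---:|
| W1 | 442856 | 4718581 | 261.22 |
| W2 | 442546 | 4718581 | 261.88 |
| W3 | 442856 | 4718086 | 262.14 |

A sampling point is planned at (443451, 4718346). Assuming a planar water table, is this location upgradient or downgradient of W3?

∂h/∂x = (261.88 − 261.22) / (442546 − 442856) = -0.002129
∂h/∂y = (262.14 − 261.22) / (4718086 − 4718581) = -0.001859
Head at (443451, 4718346) = 261.22 + (-0.002129)·(595) + (-0.001859)·(-235) = 260.39 m.
That is lower than the 262.14 m at W3, so the point is downgradient.

downgradient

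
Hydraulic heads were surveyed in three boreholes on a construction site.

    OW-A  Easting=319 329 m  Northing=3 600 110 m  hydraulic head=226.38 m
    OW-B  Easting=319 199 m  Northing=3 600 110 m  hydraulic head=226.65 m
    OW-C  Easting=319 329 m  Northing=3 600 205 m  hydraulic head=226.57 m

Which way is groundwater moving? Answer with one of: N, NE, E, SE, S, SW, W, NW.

SE

∂h/∂x = (226.65 − 226.38) / (319199 − 319329) = -0.002077
∂h/∂y = (226.57 − 226.38) / (3600205 − 3600110) = +0.002000
Flow = −∇h = (+0.002077 east, -0.002000 north), which points southeast.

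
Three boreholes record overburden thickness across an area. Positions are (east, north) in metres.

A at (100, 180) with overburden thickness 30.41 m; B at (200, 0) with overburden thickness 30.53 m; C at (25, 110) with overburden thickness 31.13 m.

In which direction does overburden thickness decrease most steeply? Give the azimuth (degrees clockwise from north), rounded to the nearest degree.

056°

Three-point gradient (reference A): Δ to B = (100, -180, +0.12), Δ to C = (-75, -70, +0.72).
∂d/∂x = -0.005912, ∂d/∂y = -0.003951 (det = -20500).
Steepest decrease is along −∇f: components (+0.005912 E, +0.003951 N).
Azimuth = atan2(+0.005912, +0.003951) = 56.2° ≈ 056°.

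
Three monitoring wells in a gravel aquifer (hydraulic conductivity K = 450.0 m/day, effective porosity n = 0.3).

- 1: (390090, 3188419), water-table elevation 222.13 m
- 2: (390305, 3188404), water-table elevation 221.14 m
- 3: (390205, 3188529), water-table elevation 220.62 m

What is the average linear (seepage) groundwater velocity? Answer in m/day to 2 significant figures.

15 m/day

With h = a·x + b·y + c and 1 as origin, the differences give:
  215·a + (-15)·b = -0.99
  115·a + 110·b = -1.51
Eliminate b (×110 and ×(-15), subtract): 25375·a = -131.550 → a = ∂h/∂x = -0.005184
Back-substitute: b = ∂h/∂y = -0.008307.
|∇h| = √(-0.005184² + -0.008307²) = 0.009792
Seepage velocity v = K·i/n = 450.0 × 0.009792 / 0.3 = 14.69 m/day.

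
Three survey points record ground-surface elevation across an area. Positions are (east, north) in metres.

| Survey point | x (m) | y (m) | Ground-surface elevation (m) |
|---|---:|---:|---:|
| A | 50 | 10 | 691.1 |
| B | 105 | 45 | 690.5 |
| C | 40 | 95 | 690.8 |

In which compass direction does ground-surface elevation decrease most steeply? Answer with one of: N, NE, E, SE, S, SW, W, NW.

NE

With z = a·x + b·y + c and A as origin, the differences give:
  55·a + 35·b = -0.6
  (-10)·a + 85·b = -0.3
Eliminate b (×85 and ×35, subtract): 5025·a = -40.50 → a = ∂z/∂x = -0.008060
Back-substitute: b = ∂z/∂y = -0.004478.
Steepest decrease is along −∇f = (+0.008060 E, +0.004478 N) → northeast.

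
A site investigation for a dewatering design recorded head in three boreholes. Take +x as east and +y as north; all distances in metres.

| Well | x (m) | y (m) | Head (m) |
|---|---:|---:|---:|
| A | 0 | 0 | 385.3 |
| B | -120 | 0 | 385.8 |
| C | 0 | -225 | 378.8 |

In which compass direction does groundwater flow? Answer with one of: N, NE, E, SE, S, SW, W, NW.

S

∂h/∂x = (385.8 − 385.3) / (-120 − 0) = -0.004167
∂h/∂y = (378.8 − 385.3) / (-225 − 0) = +0.02889
Flow = −∇h = (+0.004167 east, -0.02889 north), which points south.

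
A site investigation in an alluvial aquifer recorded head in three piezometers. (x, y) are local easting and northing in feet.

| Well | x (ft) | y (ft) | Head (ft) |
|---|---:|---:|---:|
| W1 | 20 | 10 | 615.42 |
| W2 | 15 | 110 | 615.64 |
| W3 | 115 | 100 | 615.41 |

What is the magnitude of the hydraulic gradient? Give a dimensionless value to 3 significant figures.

0.00296

Three-point gradient (reference W1): Δ to W2 = (-5, 100, +0.22), Δ to W3 = (95, 90, -0.01).
∂h/∂x = -0.002090, ∂h/∂y = +0.002095 (det = -9950).
|∇h| = √(-0.002090² + 0.002095²) = 0.002959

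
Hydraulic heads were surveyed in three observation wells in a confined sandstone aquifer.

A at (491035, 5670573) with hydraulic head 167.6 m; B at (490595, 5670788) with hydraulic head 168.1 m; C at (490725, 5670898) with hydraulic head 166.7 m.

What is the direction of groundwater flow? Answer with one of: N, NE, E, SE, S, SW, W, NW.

Taking A as reference: B−A = (-440, 215, +0.5); C−A = (-310, 325, -0.9).
Solve a·Δx + b·Δy = Δh: det = (-440)·325 − (-310)·215 = -76350.
∂h/∂x = [(+0.5)·325 − (-0.9)·215] / -76350 = -0.004663
∂h/∂y = [(-440)·(-0.9) − (-310)·(+0.5)] / -76350 = -0.007217
Flow = −∇h = (+0.004663 east, +0.007217 north), which points northeast.

NE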